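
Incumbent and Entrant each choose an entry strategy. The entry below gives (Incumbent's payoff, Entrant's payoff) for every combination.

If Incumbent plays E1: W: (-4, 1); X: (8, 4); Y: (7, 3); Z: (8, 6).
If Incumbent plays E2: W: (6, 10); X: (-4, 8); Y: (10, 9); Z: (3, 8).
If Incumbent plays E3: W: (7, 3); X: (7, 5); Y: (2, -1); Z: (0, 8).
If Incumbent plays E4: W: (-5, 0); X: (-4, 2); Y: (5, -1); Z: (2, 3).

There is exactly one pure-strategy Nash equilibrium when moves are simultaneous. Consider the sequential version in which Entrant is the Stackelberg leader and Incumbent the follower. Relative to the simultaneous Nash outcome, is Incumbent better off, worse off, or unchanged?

better off

Work backward from Incumbent's decision.
- W: Incumbent compares -4, 6, 7, -5 and picks E3; Entrant would get 3.
- X: Incumbent compares 8, -4, 7, -4 and picks E1; Entrant would get 4.
- Y: Incumbent compares 7, 10, 2, 5 and picks E2; Entrant would get 9.
- Z: Incumbent compares 8, 3, 0, 2 and picks E1; Entrant would get 6.
Entrant's induced payoffs are 3, 4, 9, 6, so Entrant commits to Y. Subgame-perfect outcome: (E2, Y) with payoffs (10, 9).
For the simultaneous game, intersect best replies.
Incumbent's best replies: W→E3; X→E1; Y→E2; Z→E1.
Entrant's best replies: E1→Z; E2→W; E3→Z; E4→Z.
The unique mutual best reply is (E1, Z), giving (8, 6).
Incumbent earns 10 sequentially versus 8 at the Nash outcome: better off.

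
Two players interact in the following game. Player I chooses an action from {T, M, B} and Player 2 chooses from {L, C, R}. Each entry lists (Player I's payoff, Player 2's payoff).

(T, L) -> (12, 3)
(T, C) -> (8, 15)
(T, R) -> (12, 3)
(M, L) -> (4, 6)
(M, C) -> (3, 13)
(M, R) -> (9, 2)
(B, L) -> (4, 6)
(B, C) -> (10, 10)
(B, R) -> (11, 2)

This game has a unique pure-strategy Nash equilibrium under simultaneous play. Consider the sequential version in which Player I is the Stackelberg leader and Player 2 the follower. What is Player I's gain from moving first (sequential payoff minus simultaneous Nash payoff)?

0

Backward induction with Player I moving first.
- T: BR = C, leader payoff 8.
- M: BR = C, leader payoff 3.
- B: BR = C, leader payoff 10.
Among 8, 3, 10, the best is 10 at B. Subgame-perfect outcome: (B, C) with payoffs (10, 10).
Under simultaneous play:
Player I's best replies: L→T; C→B; R→T.
Player 2's best replies: T→C; M→C; B→C.
The unique mutual best reply is (B, C), giving (10, 10).
Player I's commitment gain: 10 − 10 = 0.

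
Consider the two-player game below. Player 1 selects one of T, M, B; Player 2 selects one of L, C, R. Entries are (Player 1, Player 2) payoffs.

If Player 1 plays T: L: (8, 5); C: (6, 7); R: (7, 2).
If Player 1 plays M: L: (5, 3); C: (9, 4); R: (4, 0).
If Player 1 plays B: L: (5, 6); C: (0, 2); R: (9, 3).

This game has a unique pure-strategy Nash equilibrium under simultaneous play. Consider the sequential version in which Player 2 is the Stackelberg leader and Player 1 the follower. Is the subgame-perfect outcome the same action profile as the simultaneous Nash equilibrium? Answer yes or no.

Player 1 best-responds to each possible Player 2 move:
- L → Player 1 plays T (best of 8, 5, 5); Player 2 gets 5.
- C → Player 1 plays M (best of 6, 9, 0); Player 2 gets 4.
- R → Player 1 plays B (best of 7, 4, 9); Player 2 gets 3.
Player 2's induced payoffs are 5, 4, 3, so Player 2 commits to L. Subgame-perfect outcome: (T, L) with payoffs (8, 5).
For the simultaneous game, intersect best replies.
Player 1's best replies: L→T; C→M; R→B.
Player 2's best replies: T→C; M→C; B→L.
The unique mutual best reply is (M, C), giving (9, 4).
Sequential outcome (T, L) differs from the Nash profile (M, C).

no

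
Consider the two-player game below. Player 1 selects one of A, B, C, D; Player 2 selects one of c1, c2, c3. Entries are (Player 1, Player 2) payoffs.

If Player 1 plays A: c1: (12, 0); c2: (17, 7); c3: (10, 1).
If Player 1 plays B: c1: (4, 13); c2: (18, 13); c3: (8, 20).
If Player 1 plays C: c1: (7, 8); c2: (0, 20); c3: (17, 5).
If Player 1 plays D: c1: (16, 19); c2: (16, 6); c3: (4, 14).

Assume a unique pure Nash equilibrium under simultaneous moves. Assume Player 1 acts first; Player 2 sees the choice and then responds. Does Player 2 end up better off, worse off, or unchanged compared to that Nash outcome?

worse off

Work backward from Player 2's decision.
- A → Player 2 plays c2 (best of 0, 7, 1); Player 1 gets 17.
- B → Player 2 plays c3 (best of 13, 13, 20); Player 1 gets 8.
- C → Player 2 plays c2 (best of 8, 20, 5); Player 1 gets 0.
- D → Player 2 plays c1 (best of 19, 6, 14); Player 1 gets 16.
Among 17, 8, 0, 16, the best is 17 at A. Subgame-perfect outcome: (A, c2) with payoffs (17, 7).
Under simultaneous play:
Player 1's best replies: c1→D; c2→B; c3→C.
Player 2's best replies: A→c2; B→c3; C→c2; D→c1.
Only (D, c1) has each player best-responding; Nash payoffs (16, 19).
Player 2 earns 7 sequentially versus 19 at the Nash outcome: worse off.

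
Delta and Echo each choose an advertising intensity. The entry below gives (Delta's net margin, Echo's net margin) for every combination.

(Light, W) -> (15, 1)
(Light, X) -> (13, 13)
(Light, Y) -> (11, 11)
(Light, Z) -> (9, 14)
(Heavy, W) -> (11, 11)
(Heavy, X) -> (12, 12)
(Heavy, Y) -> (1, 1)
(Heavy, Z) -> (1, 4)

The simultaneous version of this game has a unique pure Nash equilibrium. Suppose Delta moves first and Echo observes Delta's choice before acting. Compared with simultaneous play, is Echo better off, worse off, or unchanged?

worse off

Echo best-responds to each possible Delta move:
- Light: BR = Z, leader payoff 9.
- Heavy: BR = X, leader payoff 12.
Among 9, 12, the best is 12 at Heavy. Subgame-perfect outcome: (Heavy, X) with payoffs (12, 12).
Now find the simultaneous Nash equilibrium.
Delta's best replies: W→Light; X→Light; Y→Light; Z→Light.
Echo's best replies: Light→Z; Heavy→X.
The unique mutual best reply is (Light, Z), giving (9, 14).
Echo earns 12 sequentially versus 14 at the Nash outcome: worse off.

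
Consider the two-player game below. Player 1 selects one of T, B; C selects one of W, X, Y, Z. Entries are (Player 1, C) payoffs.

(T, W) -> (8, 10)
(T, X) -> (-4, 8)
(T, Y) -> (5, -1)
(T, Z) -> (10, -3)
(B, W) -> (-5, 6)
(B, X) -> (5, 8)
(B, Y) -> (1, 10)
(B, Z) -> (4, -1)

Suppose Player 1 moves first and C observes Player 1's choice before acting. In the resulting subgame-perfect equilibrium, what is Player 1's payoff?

8

Solve by backward induction (Player 1 leads).
- T: BR = W, leader payoff 8.
- B: BR = Y, leader payoff 1.
Among 8, 1, the best is 8 at T. Subgame-perfect outcome: (T, W) with payoffs (8, 10).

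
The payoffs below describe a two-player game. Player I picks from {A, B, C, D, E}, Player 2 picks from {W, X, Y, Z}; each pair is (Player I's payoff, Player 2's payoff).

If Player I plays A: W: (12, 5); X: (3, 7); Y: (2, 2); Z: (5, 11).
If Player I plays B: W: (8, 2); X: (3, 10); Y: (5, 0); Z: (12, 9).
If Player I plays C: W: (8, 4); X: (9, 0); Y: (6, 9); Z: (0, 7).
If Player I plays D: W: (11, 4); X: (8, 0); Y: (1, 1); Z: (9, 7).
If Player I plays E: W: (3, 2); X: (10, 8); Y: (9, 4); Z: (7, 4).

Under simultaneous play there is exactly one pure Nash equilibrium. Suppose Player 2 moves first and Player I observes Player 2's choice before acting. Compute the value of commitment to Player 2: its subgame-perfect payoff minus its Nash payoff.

Work backward from Player I's decision.
- W → Player I plays A (best of 12, 8, 8, 11, 3); Player 2 gets 5.
- X → Player I plays E (best of 3, 3, 9, 8, 10); Player 2 gets 8.
- Y → Player I plays E (best of 2, 5, 6, 1, 9); Player 2 gets 4.
- Z → Player I plays B (best of 5, 12, 0, 9, 7); Player 2 gets 9.
Maximizing over 5, 8, 4, 9, Player 2 chooses Z. Subgame-perfect outcome: (B, Z) with payoffs (12, 9).
Under simultaneous play:
Player I's best replies: W→A; X→E; Y→E; Z→B.
Player 2's best replies: A→Z; B→X; C→Y; D→Z; E→X.
The unique mutual best reply is (E, X), giving (10, 8).
Player 2's commitment gain: 9 − 8 = 1.

1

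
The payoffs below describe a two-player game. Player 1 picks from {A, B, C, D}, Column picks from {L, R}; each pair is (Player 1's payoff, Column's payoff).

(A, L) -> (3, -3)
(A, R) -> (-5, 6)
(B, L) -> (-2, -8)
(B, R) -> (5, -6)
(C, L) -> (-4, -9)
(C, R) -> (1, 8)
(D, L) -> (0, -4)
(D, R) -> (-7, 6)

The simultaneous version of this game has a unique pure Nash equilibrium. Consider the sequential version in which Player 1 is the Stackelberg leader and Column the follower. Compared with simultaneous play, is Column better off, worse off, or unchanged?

unchanged

Column best-responds to each possible Player 1 move:
- A: BR = R, leader payoff -5.
- B: BR = R, leader payoff 5.
- C: BR = R, leader payoff 1.
- D: BR = R, leader payoff -7.
Maximizing over -5, 5, 1, -7, Player 1 chooses B. Subgame-perfect outcome: (B, R) with payoffs (5, -6).
Under simultaneous play:
Player 1's best replies: L→A; R→B.
Column's best replies: A→R; B→R; C→R; D→R.
The unique mutual best reply is (B, R), giving (5, -6).
Column earns -6 sequentially versus -6 at the Nash outcome: unchanged.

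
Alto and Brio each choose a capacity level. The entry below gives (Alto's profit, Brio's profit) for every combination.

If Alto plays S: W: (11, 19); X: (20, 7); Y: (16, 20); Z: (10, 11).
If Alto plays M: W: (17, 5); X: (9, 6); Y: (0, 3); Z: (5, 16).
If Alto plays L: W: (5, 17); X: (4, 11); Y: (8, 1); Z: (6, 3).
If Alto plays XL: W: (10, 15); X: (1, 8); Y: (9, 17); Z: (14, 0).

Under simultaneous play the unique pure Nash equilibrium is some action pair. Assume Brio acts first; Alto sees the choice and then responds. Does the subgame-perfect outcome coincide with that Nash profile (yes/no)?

Backward induction with Brio moving first.
- W: Alto compares 11, 17, 5, 10 and picks M; Brio would get 5.
- X: Alto compares 20, 9, 4, 1 and picks S; Brio would get 7.
- Y: Alto compares 16, 0, 8, 9 and picks S; Brio would get 20.
- Z: Alto compares 10, 5, 6, 14 and picks XL; Brio would get 0.
Among 5, 7, 20, 0, the best is 20 at Y. Subgame-perfect outcome: (S, Y) with payoffs (16, 20).
Now find the simultaneous Nash equilibrium.
Alto's best replies: W→M; X→S; Y→S; Z→XL.
Brio's best replies: S→Y; M→Z; L→W; XL→Y.
The unique mutual best reply is (S, Y), giving (16, 20).
Sequential outcome (S, Y) coincides with the Nash profile (S, Y).

yes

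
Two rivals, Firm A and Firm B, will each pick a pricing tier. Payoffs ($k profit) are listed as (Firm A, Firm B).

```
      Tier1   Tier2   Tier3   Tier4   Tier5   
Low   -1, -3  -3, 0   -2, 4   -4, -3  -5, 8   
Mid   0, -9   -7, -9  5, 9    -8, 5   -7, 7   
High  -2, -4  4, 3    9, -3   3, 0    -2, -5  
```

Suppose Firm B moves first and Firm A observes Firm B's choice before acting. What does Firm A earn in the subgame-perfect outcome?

4

Work backward from Firm A's decision.
- Tier1: Firm A compares -1, 0, -2 and picks Mid; Firm B would get -9.
- Tier2: Firm A compares -3, -7, 4 and picks High; Firm B would get 3.
- Tier3: Firm A compares -2, 5, 9 and picks High; Firm B would get -3.
- Tier4: Firm A compares -4, -8, 3 and picks High; Firm B would get 0.
- Tier5: Firm A compares -5, -7, -2 and picks High; Firm B would get -5.
Among -9, 3, -3, 0, -5, the best is 3 at Tier2. Subgame-perfect outcome: (High, Tier2) with payoffs (4, 3).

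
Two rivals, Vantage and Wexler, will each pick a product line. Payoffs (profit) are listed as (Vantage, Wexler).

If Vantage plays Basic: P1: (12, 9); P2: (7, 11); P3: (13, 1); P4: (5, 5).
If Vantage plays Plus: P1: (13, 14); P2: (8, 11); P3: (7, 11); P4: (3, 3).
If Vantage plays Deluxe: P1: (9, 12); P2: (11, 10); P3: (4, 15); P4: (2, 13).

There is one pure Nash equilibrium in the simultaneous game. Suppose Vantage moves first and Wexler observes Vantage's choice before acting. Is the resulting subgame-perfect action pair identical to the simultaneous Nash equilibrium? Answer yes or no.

yes

Backward induction with Vantage moving first.
- Basic: BR = P2, leader payoff 7.
- Plus: BR = P1, leader payoff 13.
- Deluxe: BR = P3, leader payoff 4.
Maximizing over 7, 13, 4, Vantage chooses Plus. Subgame-perfect outcome: (Plus, P1) with payoffs (13, 14).
Under simultaneous play:
Vantage's best replies: P1→Plus; P2→Deluxe; P3→Basic; P4→Basic.
Wexler's best replies: Basic→P2; Plus→P1; Deluxe→P3.
The unique mutual best reply is (Plus, P1), giving (13, 14).
Sequential outcome (Plus, P1) coincides with the Nash profile (Plus, P1).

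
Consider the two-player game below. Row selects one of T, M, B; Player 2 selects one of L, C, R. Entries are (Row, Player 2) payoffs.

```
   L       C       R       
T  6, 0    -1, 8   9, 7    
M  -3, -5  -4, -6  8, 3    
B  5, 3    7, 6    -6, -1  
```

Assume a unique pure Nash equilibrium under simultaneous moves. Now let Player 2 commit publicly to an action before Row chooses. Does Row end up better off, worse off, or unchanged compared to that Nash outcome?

Work backward from Row's decision.
- L: BR = T, leader payoff 0.
- C: BR = B, leader payoff 6.
- R: BR = T, leader payoff 7.
Among 0, 6, 7, the best is 7 at R. Subgame-perfect outcome: (T, R) with payoffs (9, 7).
Under simultaneous play:
Row's best replies: L→T; C→B; R→T.
Player 2's best replies: T→C; M→R; B→C.
The unique mutual best reply is (B, C), giving (7, 6).
Row earns 9 sequentially versus 7 at the Nash outcome: better off.

better off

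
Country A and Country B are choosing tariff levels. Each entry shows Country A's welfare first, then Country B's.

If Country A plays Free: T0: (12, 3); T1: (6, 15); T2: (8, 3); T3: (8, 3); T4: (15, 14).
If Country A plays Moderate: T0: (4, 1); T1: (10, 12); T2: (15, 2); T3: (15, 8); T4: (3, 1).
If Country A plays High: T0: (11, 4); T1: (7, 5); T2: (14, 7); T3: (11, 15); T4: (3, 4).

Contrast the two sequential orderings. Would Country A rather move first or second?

If Country A leads: Country B's best replies are Free→T1, Moderate→T1, High→T3; Country A's induced payoffs 6, 10, 11; outcome (High, T3), payoffs (11, 15).
If Country B leads: Country A's best replies are T0→Free, T1→Moderate, T2→Moderate, T3→Moderate, T4→Free; Country B's induced payoffs 3, 12, 2, 8, 14; outcome (Free, T4), payoffs (15, 14).
Country A gets 11 moving first and 15 moving second, so Country A prefers to move second.

second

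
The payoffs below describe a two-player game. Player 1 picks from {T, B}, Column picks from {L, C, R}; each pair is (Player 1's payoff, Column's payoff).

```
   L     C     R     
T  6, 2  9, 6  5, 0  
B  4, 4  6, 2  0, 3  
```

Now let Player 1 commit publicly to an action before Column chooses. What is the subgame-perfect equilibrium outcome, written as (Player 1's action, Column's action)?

Backward induction with Player 1 moving first.
- T → Column plays C (best of 2, 6, 0); Player 1 gets 9.
- B → Column plays L (best of 4, 2, 3); Player 1 gets 4.
Maximizing over 9, 4, Player 1 chooses T. Subgame-perfect outcome: (T, C) with payoffs (9, 6).

(T, C)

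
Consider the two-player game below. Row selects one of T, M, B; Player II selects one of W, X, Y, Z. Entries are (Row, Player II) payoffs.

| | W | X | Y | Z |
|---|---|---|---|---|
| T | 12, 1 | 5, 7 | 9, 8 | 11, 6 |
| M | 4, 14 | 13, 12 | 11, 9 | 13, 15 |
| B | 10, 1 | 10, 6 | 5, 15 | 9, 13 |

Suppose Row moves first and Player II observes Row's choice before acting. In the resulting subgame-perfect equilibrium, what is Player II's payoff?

Solve by backward induction (Row leads).
- T → Player II plays Y (best of 1, 7, 8, 6); Row gets 9.
- M → Player II plays Z (best of 14, 12, 9, 15); Row gets 13.
- B → Player II plays Y (best of 1, 6, 15, 13); Row gets 5.
Maximizing over 9, 13, 5, Row chooses M. Subgame-perfect outcome: (M, Z) with payoffs (13, 15).

15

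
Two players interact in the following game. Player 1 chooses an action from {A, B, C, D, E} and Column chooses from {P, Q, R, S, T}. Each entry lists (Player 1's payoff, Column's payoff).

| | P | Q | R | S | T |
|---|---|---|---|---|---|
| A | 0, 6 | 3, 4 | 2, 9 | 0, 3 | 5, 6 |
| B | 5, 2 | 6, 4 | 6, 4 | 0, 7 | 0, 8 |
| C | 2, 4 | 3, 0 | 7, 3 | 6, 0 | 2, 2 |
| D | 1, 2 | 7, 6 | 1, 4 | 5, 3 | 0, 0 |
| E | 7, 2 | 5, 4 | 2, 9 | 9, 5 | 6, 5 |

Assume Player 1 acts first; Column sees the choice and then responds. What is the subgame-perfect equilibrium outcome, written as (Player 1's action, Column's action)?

(D, Q)

Solve by backward induction (Player 1 leads).
- A: Column compares 6, 4, 9, 3, 6 and picks R; Player 1 would get 2.
- B: Column compares 2, 4, 4, 7, 8 and picks T; Player 1 would get 0.
- C: Column compares 4, 0, 3, 0, 2 and picks P; Player 1 would get 2.
- D: Column compares 2, 6, 4, 3, 0 and picks Q; Player 1 would get 7.
- E: Column compares 2, 4, 9, 5, 5 and picks R; Player 1 would get 2.
Maximizing over 2, 0, 2, 7, 2, Player 1 chooses D. Subgame-perfect outcome: (D, Q) with payoffs (7, 6).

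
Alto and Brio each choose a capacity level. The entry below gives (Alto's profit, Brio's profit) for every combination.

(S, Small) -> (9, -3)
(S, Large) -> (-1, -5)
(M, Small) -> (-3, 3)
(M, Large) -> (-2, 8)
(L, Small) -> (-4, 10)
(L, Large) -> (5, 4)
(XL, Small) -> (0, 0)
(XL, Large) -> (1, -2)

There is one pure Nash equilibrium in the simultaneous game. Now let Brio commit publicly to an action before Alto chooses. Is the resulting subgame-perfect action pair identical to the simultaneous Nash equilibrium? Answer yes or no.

Alto best-responds to each possible Brio move:
- Small → Alto plays S (best of 9, -3, -4, 0); Brio gets -3.
- Large → Alto plays L (best of -1, -2, 5, 1); Brio gets 4.
Brio's induced payoffs are -3, 4, so Brio commits to Large. Subgame-perfect outcome: (L, Large) with payoffs (5, 4).
Under simultaneous play:
Alto's best replies: Small→S; Large→L.
Brio's best replies: S→Small; M→Large; L→Small; XL→Small.
The unique mutual best reply is (S, Small), giving (9, -3).
Sequential outcome (L, Large) differs from the Nash profile (S, Small).

no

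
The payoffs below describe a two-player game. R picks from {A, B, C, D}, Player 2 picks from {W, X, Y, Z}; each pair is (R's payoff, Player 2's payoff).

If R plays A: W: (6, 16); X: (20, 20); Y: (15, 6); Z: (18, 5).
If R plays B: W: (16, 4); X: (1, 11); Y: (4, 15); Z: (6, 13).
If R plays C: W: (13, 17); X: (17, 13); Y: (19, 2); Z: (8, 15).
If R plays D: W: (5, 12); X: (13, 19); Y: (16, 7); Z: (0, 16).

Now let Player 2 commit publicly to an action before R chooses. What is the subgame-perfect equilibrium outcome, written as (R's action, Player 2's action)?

Backward induction with Player 2 moving first.
- W → R plays B (best of 6, 16, 13, 5); Player 2 gets 4.
- X → R plays A (best of 20, 1, 17, 13); Player 2 gets 20.
- Y → R plays C (best of 15, 4, 19, 16); Player 2 gets 2.
- Z → R plays A (best of 18, 6, 8, 0); Player 2 gets 5.
Maximizing over 4, 20, 2, 5, Player 2 chooses X. Subgame-perfect outcome: (A, X) with payoffs (20, 20).

(A, X)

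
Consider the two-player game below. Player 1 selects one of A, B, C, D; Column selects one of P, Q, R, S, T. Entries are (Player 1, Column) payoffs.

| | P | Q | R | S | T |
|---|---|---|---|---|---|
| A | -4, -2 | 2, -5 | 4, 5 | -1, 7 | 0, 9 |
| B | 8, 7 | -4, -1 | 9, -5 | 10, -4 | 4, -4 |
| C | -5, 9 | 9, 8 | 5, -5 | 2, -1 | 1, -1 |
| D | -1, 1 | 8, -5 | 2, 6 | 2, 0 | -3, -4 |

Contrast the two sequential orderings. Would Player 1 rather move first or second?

second

If Player 1 leads: Column's best replies are A→T, B→P, C→P, D→R; Player 1's induced payoffs 0, 8, -5, 2; outcome (B, P), payoffs (8, 7).
If Column leads: Player 1's best replies are P→B, Q→C, R→B, S→B, T→B; Column's induced payoffs 7, 8, -5, -4, -4; outcome (C, Q), payoffs (9, 8).
Player 1 gets 8 moving first and 9 moving second, so Player 1 prefers to move second.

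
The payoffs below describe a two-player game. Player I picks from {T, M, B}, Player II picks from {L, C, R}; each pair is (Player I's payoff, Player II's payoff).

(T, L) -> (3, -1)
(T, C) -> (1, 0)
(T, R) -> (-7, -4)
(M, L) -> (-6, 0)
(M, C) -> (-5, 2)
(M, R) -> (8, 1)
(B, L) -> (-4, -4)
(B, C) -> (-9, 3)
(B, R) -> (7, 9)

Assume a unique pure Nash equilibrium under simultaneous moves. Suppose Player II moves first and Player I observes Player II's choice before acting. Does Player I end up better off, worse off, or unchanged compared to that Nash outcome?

better off

Solve by backward induction (Player II leads).
- L: Player I compares 3, -6, -4 and picks T; Player II would get -1.
- C: Player I compares 1, -5, -9 and picks T; Player II would get 0.
- R: Player I compares -7, 8, 7 and picks M; Player II would get 1.
Player II's induced payoffs are -1, 0, 1, so Player II commits to R. Subgame-perfect outcome: (M, R) with payoffs (8, 1).
Now find the simultaneous Nash equilibrium.
Player I's best replies: L→T; C→T; R→M.
Player II's best replies: T→C; M→C; B→R.
Only (T, C) has each player best-responding; Nash payoffs (1, 0).
Player I earns 8 sequentially versus 1 at the Nash outcome: better off.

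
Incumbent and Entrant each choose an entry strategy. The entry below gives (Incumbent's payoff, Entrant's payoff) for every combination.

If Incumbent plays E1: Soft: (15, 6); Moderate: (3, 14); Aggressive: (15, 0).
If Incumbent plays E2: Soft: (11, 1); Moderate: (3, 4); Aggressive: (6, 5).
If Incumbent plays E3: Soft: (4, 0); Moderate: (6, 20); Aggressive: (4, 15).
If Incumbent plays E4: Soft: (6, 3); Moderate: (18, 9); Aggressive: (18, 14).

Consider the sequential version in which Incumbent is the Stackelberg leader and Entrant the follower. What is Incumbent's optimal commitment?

E4

Entrant best-responds to each possible Incumbent move:
- E1: BR = Moderate, leader payoff 3.
- E2: BR = Aggressive, leader payoff 6.
- E3: BR = Moderate, leader payoff 6.
- E4: BR = Aggressive, leader payoff 18.
Incumbent's induced payoffs are 3, 6, 6, 18, so Incumbent commits to E4. Subgame-perfect outcome: (E4, Aggressive) with payoffs (18, 14).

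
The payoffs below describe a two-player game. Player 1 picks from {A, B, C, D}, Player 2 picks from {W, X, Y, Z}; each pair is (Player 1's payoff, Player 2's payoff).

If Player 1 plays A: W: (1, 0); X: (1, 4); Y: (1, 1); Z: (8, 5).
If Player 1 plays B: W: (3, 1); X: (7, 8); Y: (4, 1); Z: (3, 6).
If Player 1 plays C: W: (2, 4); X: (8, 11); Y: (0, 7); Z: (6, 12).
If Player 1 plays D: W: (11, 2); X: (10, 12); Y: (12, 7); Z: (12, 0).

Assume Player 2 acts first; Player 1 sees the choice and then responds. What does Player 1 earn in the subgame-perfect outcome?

10

Work backward from Player 1's decision.
- W: Player 1 compares 1, 3, 2, 11 and picks D; Player 2 would get 2.
- X: Player 1 compares 1, 7, 8, 10 and picks D; Player 2 would get 12.
- Y: Player 1 compares 1, 4, 0, 12 and picks D; Player 2 would get 7.
- Z: Player 1 compares 8, 3, 6, 12 and picks D; Player 2 would get 0.
Maximizing over 2, 12, 7, 0, Player 2 chooses X. Subgame-perfect outcome: (D, X) with payoffs (10, 12).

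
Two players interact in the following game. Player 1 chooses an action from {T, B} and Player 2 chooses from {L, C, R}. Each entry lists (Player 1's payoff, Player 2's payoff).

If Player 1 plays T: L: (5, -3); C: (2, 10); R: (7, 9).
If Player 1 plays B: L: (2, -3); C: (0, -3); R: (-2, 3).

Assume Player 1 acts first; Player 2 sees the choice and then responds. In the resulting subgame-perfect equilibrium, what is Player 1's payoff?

2

Solve by backward induction (Player 1 leads).
- T: BR = C, leader payoff 2.
- B: BR = R, leader payoff -2.
Maximizing over 2, -2, Player 1 chooses T. Subgame-perfect outcome: (T, C) with payoffs (2, 10).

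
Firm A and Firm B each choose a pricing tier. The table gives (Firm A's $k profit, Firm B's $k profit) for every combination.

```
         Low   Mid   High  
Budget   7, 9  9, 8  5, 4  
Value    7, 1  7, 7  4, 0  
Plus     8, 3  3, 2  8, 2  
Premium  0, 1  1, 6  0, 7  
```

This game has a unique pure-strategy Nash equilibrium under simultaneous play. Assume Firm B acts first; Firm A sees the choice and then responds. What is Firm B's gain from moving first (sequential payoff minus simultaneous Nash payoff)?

5

Backward induction with Firm B moving first.
- Low: BR = Plus, leader payoff 3.
- Mid: BR = Budget, leader payoff 8.
- High: BR = Plus, leader payoff 2.
Firm B's induced payoffs are 3, 8, 2, so Firm B commits to Mid. Subgame-perfect outcome: (Budget, Mid) with payoffs (9, 8).
Under simultaneous play:
Firm A's best replies: Low→Plus; Mid→Budget; High→Plus.
Firm B's best replies: Budget→Low; Value→Mid; Plus→Low; Premium→High.
The unique mutual best reply is (Plus, Low), giving (8, 3).
Firm B's commitment gain: 8 − 3 = 5.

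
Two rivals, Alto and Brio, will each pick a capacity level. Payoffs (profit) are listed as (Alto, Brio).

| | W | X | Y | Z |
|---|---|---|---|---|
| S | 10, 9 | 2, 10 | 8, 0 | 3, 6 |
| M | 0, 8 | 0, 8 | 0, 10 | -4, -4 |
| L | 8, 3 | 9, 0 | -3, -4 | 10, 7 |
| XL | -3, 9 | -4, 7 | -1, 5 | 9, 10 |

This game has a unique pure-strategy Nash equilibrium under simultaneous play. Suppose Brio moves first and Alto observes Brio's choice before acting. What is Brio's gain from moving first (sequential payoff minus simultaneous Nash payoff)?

2

Solve by backward induction (Brio leads).
- W → Alto plays S (best of 10, 0, 8, -3); Brio gets 9.
- X → Alto plays L (best of 2, 0, 9, -4); Brio gets 0.
- Y → Alto plays S (best of 8, 0, -3, -1); Brio gets 0.
- Z → Alto plays L (best of 3, -4, 10, 9); Brio gets 7.
Maximizing over 9, 0, 0, 7, Brio chooses W. Subgame-perfect outcome: (S, W) with payoffs (10, 9).
Now find the simultaneous Nash equilibrium.
Alto's best replies: W→S; X→L; Y→S; Z→L.
Brio's best replies: S→X; M→Y; L→Z; XL→Z.
Only (L, Z) has each player best-responding; Nash payoffs (10, 7).
Brio's commitment gain: 9 − 7 = 2.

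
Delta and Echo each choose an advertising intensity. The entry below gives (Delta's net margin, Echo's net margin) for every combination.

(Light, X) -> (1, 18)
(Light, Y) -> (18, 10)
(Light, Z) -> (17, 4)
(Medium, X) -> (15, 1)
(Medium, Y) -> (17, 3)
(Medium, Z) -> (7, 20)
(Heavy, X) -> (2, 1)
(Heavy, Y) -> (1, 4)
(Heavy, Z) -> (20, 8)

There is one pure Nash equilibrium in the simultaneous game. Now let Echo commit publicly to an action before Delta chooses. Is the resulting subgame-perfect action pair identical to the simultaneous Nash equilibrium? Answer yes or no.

no

Solve by backward induction (Echo leads).
- X: Delta compares 1, 15, 2 and picks Medium; Echo would get 1.
- Y: Delta compares 18, 17, 1 and picks Light; Echo would get 10.
- Z: Delta compares 17, 7, 20 and picks Heavy; Echo would get 8.
Echo's induced payoffs are 1, 10, 8, so Echo commits to Y. Subgame-perfect outcome: (Light, Y) with payoffs (18, 10).
For the simultaneous game, intersect best replies.
Delta's best replies: X→Medium; Y→Light; Z→Heavy.
Echo's best replies: Light→X; Medium→Z; Heavy→Z.
The unique mutual best reply is (Heavy, Z), giving (20, 8).
Sequential outcome (Light, Y) differs from the Nash profile (Heavy, Z).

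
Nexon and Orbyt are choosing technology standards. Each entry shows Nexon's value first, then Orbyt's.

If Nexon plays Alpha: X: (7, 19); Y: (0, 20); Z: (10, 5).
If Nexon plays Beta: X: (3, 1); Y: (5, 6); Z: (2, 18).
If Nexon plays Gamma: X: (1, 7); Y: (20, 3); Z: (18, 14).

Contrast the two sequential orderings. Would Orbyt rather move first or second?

first

If Nexon leads: Orbyt's best replies are Alpha→Y, Beta→Z, Gamma→Z; Nexon's induced payoffs 0, 2, 18; outcome (Gamma, Z), payoffs (18, 14).
If Orbyt leads: Nexon's best replies are X→Alpha, Y→Gamma, Z→Gamma; Orbyt's induced payoffs 19, 3, 14; outcome (Alpha, X), payoffs (7, 19).
Orbyt gets 19 moving first and 14 moving second, so Orbyt prefers to move first.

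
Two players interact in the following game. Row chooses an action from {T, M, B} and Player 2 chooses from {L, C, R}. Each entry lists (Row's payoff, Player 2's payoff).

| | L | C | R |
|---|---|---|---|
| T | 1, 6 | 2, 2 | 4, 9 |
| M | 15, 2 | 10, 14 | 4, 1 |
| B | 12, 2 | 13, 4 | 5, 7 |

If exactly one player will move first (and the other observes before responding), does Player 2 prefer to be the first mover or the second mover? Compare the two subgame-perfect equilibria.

If Row leads: Player 2's best replies are T→R, M→C, B→R; Row's induced payoffs 4, 10, 5; outcome (M, C), payoffs (10, 14).
If Player 2 leads: Row's best replies are L→M, C→B, R→B; Player 2's induced payoffs 2, 4, 7; outcome (B, R), payoffs (5, 7).
Player 2 gets 7 moving first and 14 moving second, so Player 2 prefers to move second.

second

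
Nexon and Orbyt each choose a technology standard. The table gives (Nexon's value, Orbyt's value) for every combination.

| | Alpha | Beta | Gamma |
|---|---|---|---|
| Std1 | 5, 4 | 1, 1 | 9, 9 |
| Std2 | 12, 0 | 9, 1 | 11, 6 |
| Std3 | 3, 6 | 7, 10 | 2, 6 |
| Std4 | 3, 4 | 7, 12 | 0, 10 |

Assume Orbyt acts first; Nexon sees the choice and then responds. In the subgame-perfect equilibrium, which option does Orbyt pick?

Gamma

Nexon best-responds to each possible Orbyt move:
- Alpha: Nexon compares 5, 12, 3, 3 and picks Std2; Orbyt would get 0.
- Beta: Nexon compares 1, 9, 7, 7 and picks Std2; Orbyt would get 1.
- Gamma: Nexon compares 9, 11, 2, 0 and picks Std2; Orbyt would get 6.
Among 0, 1, 6, the best is 6 at Gamma. Subgame-perfect outcome: (Std2, Gamma) with payoffs (11, 6).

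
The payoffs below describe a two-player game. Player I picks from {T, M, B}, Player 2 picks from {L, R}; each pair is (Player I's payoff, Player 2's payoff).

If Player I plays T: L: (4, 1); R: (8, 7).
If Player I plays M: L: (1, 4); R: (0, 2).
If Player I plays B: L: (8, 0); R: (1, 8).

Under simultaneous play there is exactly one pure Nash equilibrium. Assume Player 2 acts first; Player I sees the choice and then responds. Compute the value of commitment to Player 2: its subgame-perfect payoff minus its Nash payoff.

0

Backward induction with Player 2 moving first.
- L: BR = B, leader payoff 0.
- R: BR = T, leader payoff 7.
Maximizing over 0, 7, Player 2 chooses R. Subgame-perfect outcome: (T, R) with payoffs (8, 7).
For the simultaneous game, intersect best replies.
Player I's best replies: L→B; R→T.
Player 2's best replies: T→R; M→L; B→R.
The unique mutual best reply is (T, R), giving (8, 7).
Player 2's commitment gain: 7 − 7 = 0.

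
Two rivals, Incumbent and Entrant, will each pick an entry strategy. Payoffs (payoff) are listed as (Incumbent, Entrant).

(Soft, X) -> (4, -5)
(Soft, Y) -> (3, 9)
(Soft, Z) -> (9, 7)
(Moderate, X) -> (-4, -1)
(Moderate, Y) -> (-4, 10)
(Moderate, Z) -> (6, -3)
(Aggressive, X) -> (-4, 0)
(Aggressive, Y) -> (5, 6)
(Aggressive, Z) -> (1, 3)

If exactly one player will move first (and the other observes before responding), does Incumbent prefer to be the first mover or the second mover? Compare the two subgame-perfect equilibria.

second

If Incumbent leads: Entrant's best replies are Soft→Y, Moderate→Y, Aggressive→Y; Incumbent's induced payoffs 3, -4, 5; outcome (Aggressive, Y), payoffs (5, 6).
If Entrant leads: Incumbent's best replies are X→Soft, Y→Aggressive, Z→Soft; Entrant's induced payoffs -5, 6, 7; outcome (Soft, Z), payoffs (9, 7).
Incumbent gets 5 moving first and 9 moving second, so Incumbent prefers to move second.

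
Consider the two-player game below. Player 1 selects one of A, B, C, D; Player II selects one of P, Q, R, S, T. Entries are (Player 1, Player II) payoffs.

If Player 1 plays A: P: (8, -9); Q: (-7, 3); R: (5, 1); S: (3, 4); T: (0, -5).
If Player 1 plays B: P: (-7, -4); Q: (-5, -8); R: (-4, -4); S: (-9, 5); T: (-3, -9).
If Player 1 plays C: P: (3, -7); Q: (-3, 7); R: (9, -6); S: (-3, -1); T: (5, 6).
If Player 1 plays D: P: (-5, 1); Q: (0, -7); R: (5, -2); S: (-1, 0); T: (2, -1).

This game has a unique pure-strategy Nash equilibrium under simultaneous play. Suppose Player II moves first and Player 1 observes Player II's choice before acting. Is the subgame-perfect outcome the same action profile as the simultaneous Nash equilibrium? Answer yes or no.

no

Backward induction with Player II moving first.
- P: BR = A, leader payoff -9.
- Q: BR = D, leader payoff -7.
- R: BR = C, leader payoff -6.
- S: BR = A, leader payoff 4.
- T: BR = C, leader payoff 6.
Maximizing over -9, -7, -6, 4, 6, Player II chooses T. Subgame-perfect outcome: (C, T) with payoffs (5, 6).
For the simultaneous game, intersect best replies.
Player 1's best replies: P→A; Q→D; R→C; S→A; T→C.
Player II's best replies: A→S; B→S; C→Q; D→P.
Only (A, S) has each player best-responding; Nash payoffs (3, 4).
Sequential outcome (C, T) differs from the Nash profile (A, S).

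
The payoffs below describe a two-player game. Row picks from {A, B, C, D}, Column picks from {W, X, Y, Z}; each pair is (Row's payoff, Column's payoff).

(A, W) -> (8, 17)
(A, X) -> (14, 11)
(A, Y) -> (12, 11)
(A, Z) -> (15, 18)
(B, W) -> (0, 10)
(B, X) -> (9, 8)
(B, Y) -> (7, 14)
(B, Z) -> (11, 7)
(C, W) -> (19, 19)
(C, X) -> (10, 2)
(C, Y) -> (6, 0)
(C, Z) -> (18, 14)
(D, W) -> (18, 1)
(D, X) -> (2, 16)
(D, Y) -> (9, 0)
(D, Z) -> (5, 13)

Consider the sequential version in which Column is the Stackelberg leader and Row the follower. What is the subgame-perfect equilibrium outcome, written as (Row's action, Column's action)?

(C, W)

Work backward from Row's decision.
- W: BR = C, leader payoff 19.
- X: BR = A, leader payoff 11.
- Y: BR = A, leader payoff 11.
- Z: BR = C, leader payoff 14.
Column's induced payoffs are 19, 11, 11, 14, so Column commits to W. Subgame-perfect outcome: (C, W) with payoffs (19, 19).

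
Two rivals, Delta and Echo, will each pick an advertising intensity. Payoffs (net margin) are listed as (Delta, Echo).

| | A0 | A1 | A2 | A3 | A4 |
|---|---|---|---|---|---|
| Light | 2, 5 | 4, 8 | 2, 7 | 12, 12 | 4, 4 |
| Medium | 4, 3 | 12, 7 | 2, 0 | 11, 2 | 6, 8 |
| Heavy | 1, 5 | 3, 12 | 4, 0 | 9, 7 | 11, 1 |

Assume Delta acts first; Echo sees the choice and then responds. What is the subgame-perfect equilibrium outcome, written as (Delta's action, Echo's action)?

Backward induction with Delta moving first.
- Light: BR = A3, leader payoff 12.
- Medium: BR = A4, leader payoff 6.
- Heavy: BR = A1, leader payoff 3.
Delta's induced payoffs are 12, 6, 3, so Delta commits to Light. Subgame-perfect outcome: (Light, A3) with payoffs (12, 12).

(Light, A3)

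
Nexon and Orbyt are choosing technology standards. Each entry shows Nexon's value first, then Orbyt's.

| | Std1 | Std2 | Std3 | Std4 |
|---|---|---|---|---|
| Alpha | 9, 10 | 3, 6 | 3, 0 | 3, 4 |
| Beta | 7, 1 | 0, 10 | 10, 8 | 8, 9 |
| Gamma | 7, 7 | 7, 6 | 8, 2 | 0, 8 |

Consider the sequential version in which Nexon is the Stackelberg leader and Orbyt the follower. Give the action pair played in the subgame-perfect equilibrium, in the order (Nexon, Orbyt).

Work backward from Orbyt's decision.
- Alpha → Orbyt plays Std1 (best of 10, 6, 0, 4); Nexon gets 9.
- Beta → Orbyt plays Std2 (best of 1, 10, 8, 9); Nexon gets 0.
- Gamma → Orbyt plays Std4 (best of 7, 6, 2, 8); Nexon gets 0.
Maximizing over 9, 0, 0, Nexon chooses Alpha. Subgame-perfect outcome: (Alpha, Std1) with payoffs (9, 10).

(Alpha, Std1)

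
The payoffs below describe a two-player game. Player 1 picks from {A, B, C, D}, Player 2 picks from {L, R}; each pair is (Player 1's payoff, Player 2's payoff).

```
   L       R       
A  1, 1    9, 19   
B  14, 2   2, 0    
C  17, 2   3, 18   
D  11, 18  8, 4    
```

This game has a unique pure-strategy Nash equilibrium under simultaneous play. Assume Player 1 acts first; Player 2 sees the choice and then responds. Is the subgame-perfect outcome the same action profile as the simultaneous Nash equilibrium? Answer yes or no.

no

Work backward from Player 2's decision.
- A: BR = R, leader payoff 9.
- B: BR = L, leader payoff 14.
- C: BR = R, leader payoff 3.
- D: BR = L, leader payoff 11.
Maximizing over 9, 14, 3, 11, Player 1 chooses B. Subgame-perfect outcome: (B, L) with payoffs (14, 2).
For the simultaneous game, intersect best replies.
Player 1's best replies: L→C; R→A.
Player 2's best replies: A→R; B→L; C→R; D→L.
Only (A, R) has each player best-responding; Nash payoffs (9, 19).
Sequential outcome (B, L) differs from the Nash profile (A, R).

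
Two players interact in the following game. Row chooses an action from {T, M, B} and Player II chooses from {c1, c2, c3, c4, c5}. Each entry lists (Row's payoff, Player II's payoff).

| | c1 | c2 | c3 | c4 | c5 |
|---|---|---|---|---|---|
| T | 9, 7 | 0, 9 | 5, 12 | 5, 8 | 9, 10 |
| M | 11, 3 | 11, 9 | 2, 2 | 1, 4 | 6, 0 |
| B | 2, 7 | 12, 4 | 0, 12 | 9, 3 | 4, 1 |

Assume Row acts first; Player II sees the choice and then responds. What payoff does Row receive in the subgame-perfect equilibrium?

11

Player II best-responds to each possible Row move:
- T: BR = c3, leader payoff 5.
- M: BR = c2, leader payoff 11.
- B: BR = c3, leader payoff 0.
Maximizing over 5, 11, 0, Row chooses M. Subgame-perfect outcome: (M, c2) with payoffs (11, 9).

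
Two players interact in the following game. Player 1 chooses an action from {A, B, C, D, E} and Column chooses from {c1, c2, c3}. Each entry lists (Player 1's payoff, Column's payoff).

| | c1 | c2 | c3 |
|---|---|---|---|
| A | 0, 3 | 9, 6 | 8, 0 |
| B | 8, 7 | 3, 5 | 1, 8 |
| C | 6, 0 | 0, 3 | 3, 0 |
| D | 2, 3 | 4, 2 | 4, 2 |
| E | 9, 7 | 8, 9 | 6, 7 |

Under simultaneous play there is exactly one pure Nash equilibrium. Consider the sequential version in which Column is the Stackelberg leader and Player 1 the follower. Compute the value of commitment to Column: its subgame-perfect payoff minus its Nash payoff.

Backward induction with Column moving first.
- c1: BR = E, leader payoff 7.
- c2: BR = A, leader payoff 6.
- c3: BR = A, leader payoff 0.
Column's induced payoffs are 7, 6, 0, so Column commits to c1. Subgame-perfect outcome: (E, c1) with payoffs (9, 7).
Under simultaneous play:
Player 1's best replies: c1→E; c2→A; c3→A.
Column's best replies: A→c2; B→c3; C→c2; D→c1; E→c2.
The unique mutual best reply is (A, c2), giving (9, 6).
Column's commitment gain: 7 − 6 = 1.

1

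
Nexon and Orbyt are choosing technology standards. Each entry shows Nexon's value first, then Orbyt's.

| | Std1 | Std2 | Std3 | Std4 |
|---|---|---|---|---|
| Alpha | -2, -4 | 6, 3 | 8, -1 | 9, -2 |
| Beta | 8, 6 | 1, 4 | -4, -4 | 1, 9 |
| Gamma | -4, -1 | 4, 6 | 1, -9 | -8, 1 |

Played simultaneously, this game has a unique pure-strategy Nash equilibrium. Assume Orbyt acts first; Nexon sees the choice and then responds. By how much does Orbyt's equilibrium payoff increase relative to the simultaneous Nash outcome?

3

Solve by backward induction (Orbyt leads).
- Std1 → Nexon plays Beta (best of -2, 8, -4); Orbyt gets 6.
- Std2 → Nexon plays Alpha (best of 6, 1, 4); Orbyt gets 3.
- Std3 → Nexon plays Alpha (best of 8, -4, 1); Orbyt gets -1.
- Std4 → Nexon plays Alpha (best of 9, 1, -8); Orbyt gets -2.
Maximizing over 6, 3, -1, -2, Orbyt chooses Std1. Subgame-perfect outcome: (Beta, Std1) with payoffs (8, 6).
Under simultaneous play:
Nexon's best replies: Std1→Beta; Std2→Alpha; Std3→Alpha; Std4→Alpha.
Orbyt's best replies: Alpha→Std2; Beta→Std4; Gamma→Std2.
The unique mutual best reply is (Alpha, Std2), giving (6, 3).
Orbyt's commitment gain: 6 − 3 = 3.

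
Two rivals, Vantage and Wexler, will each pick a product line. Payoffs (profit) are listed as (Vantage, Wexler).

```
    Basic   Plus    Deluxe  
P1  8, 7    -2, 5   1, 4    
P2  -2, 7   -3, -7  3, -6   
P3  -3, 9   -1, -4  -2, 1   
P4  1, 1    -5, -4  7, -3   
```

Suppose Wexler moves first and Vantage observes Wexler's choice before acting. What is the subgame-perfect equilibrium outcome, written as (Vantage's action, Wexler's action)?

Work backward from Vantage's decision.
- Basic → Vantage plays P1 (best of 8, -2, -3, 1); Wexler gets 7.
- Plus → Vantage plays P3 (best of -2, -3, -1, -5); Wexler gets -4.
- Deluxe → Vantage plays P4 (best of 1, 3, -2, 7); Wexler gets -3.
Wexler's induced payoffs are 7, -4, -3, so Wexler commits to Basic. Subgame-perfect outcome: (P1, Basic) with payoffs (8, 7).

(P1, Basic)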